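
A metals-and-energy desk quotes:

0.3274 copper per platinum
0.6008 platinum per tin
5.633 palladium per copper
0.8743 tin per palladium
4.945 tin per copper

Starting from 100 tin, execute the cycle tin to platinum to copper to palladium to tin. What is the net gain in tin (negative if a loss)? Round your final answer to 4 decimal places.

100 tin × 0.6008 = 60.08 platinum
60.08 platinum × 0.3274 = 19.670192 copper
19.670192 copper × 5.633 = 110.802191536 palladium
110.802191536 palladium × 0.8743 = 96.8743560599248 tin
Net change: 96.8743560599248 − 100 = -3.1256439400752 tin

-3.1256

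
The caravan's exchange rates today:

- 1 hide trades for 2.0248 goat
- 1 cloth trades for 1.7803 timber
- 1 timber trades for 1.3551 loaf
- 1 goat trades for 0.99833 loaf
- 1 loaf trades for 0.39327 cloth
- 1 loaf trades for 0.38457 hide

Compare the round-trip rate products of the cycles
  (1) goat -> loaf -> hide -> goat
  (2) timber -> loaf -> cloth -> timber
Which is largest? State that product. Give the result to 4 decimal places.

0.9488

(1) 0.99833 × 0.38457 × 2.0248 = 0.77738
(2) 1.3551 × 0.39327 × 1.7803 = 0.94876
Highest is cycle (2) at 0.9488 (≤1, no arbitrage).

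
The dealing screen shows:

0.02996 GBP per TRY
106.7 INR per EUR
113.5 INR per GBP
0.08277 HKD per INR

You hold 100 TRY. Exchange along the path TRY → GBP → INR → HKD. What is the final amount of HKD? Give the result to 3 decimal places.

100 TRY × 0.02996 = 2.996 GBP
2.996 GBP × 113.5 = 340.046 INR
340.046 INR × 0.08277 = 28.14560742 HKD

28.146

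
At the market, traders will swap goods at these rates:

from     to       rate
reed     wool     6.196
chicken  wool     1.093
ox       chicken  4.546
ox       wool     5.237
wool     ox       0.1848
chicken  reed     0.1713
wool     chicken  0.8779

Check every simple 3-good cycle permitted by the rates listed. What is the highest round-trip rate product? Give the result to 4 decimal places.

chicken→reed→wool→chicken: 0.1713 × 6.196 × 0.8779 = 0.93178
chicken→wool→ox→chicken: 1.093 × 0.1848 × 4.546 = 0.91823
Maximum is chicken→reed→wool→chicken at 0.9318; no arbitrage — every cycle loses value.

0.9318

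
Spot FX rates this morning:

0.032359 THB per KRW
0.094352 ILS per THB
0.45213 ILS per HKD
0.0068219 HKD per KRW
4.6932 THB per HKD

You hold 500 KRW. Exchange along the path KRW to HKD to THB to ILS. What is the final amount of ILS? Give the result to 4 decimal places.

500 KRW × 0.0068219 = 3.41095 HKD
3.41095 HKD × 4.6932 = 16.00827054 THB
16.00827054 THB × 0.094352 = 1.51041234199008 ILS

1.5104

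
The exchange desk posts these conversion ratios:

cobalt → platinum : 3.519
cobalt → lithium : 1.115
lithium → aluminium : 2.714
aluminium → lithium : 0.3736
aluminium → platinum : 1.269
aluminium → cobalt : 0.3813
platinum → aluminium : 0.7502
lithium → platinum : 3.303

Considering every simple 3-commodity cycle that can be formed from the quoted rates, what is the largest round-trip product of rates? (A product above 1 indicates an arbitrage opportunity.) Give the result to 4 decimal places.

cobalt→lithium→aluminium→cobalt: 1.115 × 2.714 × 0.3813 = 1.15386
platinum→aluminium→cobalt→platinum: 0.7502 × 0.3813 × 3.519 = 1.00661
platinum→aluminium→lithium→platinum: 0.7502 × 0.3736 × 3.303 = 0.92575
Maximum is cobalt→lithium→aluminium→cobalt at 1.1539; arbitrage exists.

1.1539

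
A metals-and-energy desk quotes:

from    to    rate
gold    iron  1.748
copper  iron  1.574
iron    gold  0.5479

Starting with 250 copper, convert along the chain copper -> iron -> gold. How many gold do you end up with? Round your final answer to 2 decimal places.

215.60

250 copper × 1.574 = 393.5 iron
393.5 iron × 0.5479 = 215.59865 gold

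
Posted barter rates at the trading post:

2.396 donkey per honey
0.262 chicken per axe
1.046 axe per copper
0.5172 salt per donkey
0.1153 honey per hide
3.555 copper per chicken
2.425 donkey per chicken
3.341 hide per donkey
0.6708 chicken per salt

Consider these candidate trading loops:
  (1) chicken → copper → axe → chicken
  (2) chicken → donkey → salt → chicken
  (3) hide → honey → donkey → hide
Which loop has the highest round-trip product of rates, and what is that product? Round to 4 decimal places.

(1) 3.555 × 1.046 × 0.262 = 0.97425
(2) 2.425 × 0.5172 × 0.6708 = 0.84132
(3) 0.1153 × 2.396 × 3.341 = 0.92298
Highest is cycle (1) at 0.9743 (≤1, no arbitrage).

0.9743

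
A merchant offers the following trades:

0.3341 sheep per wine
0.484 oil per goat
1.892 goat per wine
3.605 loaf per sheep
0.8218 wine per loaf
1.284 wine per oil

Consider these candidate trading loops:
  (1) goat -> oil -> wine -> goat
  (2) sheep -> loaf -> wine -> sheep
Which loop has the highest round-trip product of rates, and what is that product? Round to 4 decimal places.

(1) 0.484 × 1.284 × 1.892 = 1.17579
(2) 3.605 × 0.8218 × 0.3341 = 0.98980
Highest is cycle (1) at 1.1758 (>1, arbitrage).

1.1758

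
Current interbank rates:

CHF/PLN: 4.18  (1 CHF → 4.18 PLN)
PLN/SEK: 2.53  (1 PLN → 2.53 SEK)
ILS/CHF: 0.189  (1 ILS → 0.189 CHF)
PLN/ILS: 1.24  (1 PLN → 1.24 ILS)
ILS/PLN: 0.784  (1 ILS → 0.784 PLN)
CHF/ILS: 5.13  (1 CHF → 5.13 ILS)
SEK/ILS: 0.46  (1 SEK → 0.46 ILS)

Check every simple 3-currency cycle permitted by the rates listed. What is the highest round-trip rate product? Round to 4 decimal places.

CHF→PLN→ILS→CHF: 4.18 × 1.24 × 0.189 = 0.97962
SEK→ILS→PLN→SEK: 0.46 × 0.784 × 2.53 = 0.91242
Maximum is CHF→PLN→ILS→CHF at 0.9796; no arbitrage — every cycle loses value.

0.9796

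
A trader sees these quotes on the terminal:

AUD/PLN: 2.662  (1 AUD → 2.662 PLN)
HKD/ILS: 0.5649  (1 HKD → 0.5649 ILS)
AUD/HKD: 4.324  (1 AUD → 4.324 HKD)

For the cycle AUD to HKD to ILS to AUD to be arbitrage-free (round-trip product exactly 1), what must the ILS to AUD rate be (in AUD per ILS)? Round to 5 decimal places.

0.40940

Known legs of the cycle: 4.324 × 0.5649 = 2.4426276
For no arbitrage the full-cycle product must be 1, so the missing rate is 1 / 2.4426276 ≈ 0.4093952.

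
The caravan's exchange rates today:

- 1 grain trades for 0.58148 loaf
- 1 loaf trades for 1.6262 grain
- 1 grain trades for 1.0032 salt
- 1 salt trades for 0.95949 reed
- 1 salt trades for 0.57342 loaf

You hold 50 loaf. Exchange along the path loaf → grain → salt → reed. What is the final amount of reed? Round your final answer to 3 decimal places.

78.266

50 loaf × 1.6262 = 81.31 grain
81.31 grain × 1.0032 = 81.570192 salt
81.570192 salt × 0.95949 = 78.26578352208 reed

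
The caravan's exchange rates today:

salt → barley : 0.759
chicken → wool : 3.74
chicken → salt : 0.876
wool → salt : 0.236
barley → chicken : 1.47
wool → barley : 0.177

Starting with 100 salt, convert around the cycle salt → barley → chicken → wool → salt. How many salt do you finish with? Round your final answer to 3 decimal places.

98.479

100 salt × 0.759 = 75.9 barley
75.9 barley × 1.47 = 111.573 chicken
111.573 chicken × 3.74 = 417.28302 wool
417.28302 wool × 0.236 = 98.47879272 salt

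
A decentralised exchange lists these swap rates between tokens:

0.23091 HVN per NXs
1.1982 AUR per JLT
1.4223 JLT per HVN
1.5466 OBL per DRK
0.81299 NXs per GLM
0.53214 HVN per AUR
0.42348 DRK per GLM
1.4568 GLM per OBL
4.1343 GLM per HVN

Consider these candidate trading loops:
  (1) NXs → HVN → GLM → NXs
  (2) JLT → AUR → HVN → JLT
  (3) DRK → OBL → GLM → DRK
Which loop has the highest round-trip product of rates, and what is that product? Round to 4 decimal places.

0.9541

(1) 0.23091 × 4.1343 × 0.81299 = 0.77612
(2) 1.1982 × 0.53214 × 1.4223 = 0.90687
(3) 1.5466 × 1.4568 × 0.42348 = 0.95414
Highest is cycle (3) at 0.9541 (≤1, no arbitrage).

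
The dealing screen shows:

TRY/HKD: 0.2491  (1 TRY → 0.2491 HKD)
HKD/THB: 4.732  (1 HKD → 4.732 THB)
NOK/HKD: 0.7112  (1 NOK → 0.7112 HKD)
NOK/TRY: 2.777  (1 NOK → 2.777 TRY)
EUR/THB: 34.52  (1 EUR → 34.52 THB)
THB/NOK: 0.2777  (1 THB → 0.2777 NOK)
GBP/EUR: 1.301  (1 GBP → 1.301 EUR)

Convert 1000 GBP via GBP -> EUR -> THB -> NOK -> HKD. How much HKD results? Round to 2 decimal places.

8869.84

1000 GBP × 1.301 = 1301 EUR
1301 EUR × 34.52 = 44910.52 THB
44910.52 THB × 0.2777 = 12471.651404 NOK
12471.651404 NOK × 0.7112 = 8869.8384785248 HKD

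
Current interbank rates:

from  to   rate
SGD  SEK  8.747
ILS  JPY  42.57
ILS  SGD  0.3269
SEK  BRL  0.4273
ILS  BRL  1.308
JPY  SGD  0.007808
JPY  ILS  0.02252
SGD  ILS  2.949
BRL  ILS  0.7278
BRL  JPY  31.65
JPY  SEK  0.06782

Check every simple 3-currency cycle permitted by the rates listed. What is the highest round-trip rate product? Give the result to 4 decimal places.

JPY→SGD→ILS→JPY: 0.007808 × 2.949 × 42.57 = 0.98021
JPY→ILS→BRL→JPY: 0.02252 × 1.308 × 31.65 = 0.93229
JPY→SEK→BRL→JPY: 0.06782 × 0.4273 × 31.65 = 0.91720
Maximum is JPY→SGD→ILS→JPY at 0.9802; no arbitrage — every cycle loses value.

0.9802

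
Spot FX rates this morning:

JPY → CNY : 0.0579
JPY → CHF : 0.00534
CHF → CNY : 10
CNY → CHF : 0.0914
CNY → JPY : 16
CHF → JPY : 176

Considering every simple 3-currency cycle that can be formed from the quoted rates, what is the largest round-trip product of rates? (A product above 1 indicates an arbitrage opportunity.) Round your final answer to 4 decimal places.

0.9314

CHF→JPY→CNY→CHF: 176 × 0.0579 × 0.0914 = 0.93140
CHF→CNY→JPY→CHF: 10 × 16 × 0.00534 = 0.85440
Maximum is CHF→JPY→CNY→CHF at 0.9314; no arbitrage — every cycle loses value.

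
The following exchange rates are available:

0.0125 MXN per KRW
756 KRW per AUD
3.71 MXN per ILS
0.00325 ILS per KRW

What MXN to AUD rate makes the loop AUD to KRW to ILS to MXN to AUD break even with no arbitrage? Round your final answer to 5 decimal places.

0.10970

Known legs of the cycle: 756 × 0.00325 × 3.71 = 9.11547
For no arbitrage the full-cycle product must be 1, so the missing rate is 1 / 9.11547 ≈ 0.1097036.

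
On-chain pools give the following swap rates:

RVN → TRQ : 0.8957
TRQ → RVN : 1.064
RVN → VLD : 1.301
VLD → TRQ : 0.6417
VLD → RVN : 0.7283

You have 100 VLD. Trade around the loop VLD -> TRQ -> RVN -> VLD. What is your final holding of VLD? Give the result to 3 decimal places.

88.828

100 VLD × 0.6417 = 64.17 TRQ
64.17 TRQ × 1.064 = 68.27688 RVN
68.27688 RVN × 1.301 = 88.82822088 VLD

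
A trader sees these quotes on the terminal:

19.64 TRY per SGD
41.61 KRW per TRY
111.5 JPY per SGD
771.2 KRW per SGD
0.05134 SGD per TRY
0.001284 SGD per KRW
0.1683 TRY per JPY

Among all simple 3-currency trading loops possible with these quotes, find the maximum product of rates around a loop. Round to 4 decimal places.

TRY→KRW→SGD→TRY: 41.61 × 0.001284 × 19.64 = 1.04931
TRY→SGD→JPY→TRY: 0.05134 × 111.5 × 0.1683 = 0.96342
Maximum is TRY→KRW→SGD→TRY at 1.0493; arbitrage exists.

1.0493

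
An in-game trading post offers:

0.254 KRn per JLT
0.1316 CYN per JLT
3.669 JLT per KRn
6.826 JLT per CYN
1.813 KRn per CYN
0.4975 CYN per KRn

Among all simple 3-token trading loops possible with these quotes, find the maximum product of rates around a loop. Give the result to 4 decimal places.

KRn→JLT→CYN→KRn: 3.669 × 0.1316 × 1.813 = 0.87539
KRn→CYN→JLT→KRn: 0.4975 × 6.826 × 0.254 = 0.86257
Maximum is KRn→JLT→CYN→KRn at 0.8754; no arbitrage — every cycle loses value.

0.8754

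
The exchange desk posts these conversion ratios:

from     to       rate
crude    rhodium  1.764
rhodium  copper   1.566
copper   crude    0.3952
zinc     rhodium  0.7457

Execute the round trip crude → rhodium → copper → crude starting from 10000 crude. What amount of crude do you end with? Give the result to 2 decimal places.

10000 crude × 1.764 = 17640 rhodium
17640 rhodium × 1.566 = 27624.24 copper
27624.24 copper × 0.3952 = 10917.099648 crude

10917.10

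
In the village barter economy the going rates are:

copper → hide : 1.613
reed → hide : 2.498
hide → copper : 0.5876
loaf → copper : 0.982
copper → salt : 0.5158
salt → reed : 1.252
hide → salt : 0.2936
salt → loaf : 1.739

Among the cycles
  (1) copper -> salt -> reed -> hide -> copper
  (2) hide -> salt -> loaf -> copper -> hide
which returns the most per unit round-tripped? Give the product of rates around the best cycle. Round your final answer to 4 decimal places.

0.9479

(1) 0.5158 × 1.252 × 2.498 × 0.5876 = 0.94789
(2) 0.2936 × 1.739 × 0.982 × 1.613 = 0.80873
Highest is cycle (1) at 0.9479 (≤1, no arbitrage).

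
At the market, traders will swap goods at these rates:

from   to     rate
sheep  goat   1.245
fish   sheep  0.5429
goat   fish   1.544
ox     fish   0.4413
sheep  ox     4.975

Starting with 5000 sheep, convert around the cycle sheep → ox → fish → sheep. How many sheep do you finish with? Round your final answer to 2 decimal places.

5959.60

5000 sheep × 4.975 = 24875 ox
24875 ox × 0.4413 = 10977.3375 fish
10977.3375 fish × 0.5429 = 5959.59652875 sheep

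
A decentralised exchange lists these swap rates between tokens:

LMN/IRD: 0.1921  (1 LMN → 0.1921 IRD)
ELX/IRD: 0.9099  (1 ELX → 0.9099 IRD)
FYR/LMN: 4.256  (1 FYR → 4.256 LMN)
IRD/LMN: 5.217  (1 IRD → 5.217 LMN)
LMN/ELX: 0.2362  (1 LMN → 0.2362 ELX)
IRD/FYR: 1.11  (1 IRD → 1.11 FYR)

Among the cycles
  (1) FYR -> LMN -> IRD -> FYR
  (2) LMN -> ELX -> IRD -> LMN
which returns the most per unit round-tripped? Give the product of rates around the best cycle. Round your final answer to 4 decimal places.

1.1212

(1) 4.256 × 0.1921 × 1.11 = 0.90751
(2) 0.2362 × 0.9099 × 5.217 = 1.12123
Highest is cycle (2) at 1.1212 (>1, arbitrage).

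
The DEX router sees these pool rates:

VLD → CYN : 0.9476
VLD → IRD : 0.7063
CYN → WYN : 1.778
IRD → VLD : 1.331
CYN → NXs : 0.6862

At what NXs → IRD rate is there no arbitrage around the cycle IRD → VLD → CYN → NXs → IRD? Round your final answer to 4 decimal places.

1.1554

Known legs of the cycle: 1.331 × 0.9476 × 0.6862 = 0.86547359272
For no arbitrage the full-cycle product must be 1, so the missing rate is 1 / 0.86547359272 ≈ 1.155437.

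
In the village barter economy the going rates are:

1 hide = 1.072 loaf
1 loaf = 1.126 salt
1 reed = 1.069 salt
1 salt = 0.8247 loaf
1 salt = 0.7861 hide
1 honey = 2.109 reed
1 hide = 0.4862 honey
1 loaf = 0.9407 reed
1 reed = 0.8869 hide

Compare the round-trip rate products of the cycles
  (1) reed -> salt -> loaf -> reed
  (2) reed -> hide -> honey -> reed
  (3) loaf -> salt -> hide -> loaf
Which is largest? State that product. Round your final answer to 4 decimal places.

0.9489

(1) 1.069 × 0.8247 × 0.9407 = 0.82933
(2) 0.8869 × 0.4862 × 2.109 = 0.90942
(3) 1.126 × 0.7861 × 1.072 = 0.94888
Highest is cycle (3) at 0.9489 (≤1, no arbitrage).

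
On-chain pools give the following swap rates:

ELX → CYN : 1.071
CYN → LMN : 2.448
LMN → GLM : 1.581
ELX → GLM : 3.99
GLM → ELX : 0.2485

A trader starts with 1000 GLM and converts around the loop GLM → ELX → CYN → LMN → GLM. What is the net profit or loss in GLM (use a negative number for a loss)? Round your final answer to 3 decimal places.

30.052

1000 GLM × 0.2485 = 248.5 ELX
248.5 ELX × 1.071 = 266.1435 CYN
266.1435 CYN × 2.448 = 651.519288 LMN
651.519288 LMN × 1.581 = 1030.051994328 GLM
Net change: 1030.051994328 − 1000 = 30.051994328 GLM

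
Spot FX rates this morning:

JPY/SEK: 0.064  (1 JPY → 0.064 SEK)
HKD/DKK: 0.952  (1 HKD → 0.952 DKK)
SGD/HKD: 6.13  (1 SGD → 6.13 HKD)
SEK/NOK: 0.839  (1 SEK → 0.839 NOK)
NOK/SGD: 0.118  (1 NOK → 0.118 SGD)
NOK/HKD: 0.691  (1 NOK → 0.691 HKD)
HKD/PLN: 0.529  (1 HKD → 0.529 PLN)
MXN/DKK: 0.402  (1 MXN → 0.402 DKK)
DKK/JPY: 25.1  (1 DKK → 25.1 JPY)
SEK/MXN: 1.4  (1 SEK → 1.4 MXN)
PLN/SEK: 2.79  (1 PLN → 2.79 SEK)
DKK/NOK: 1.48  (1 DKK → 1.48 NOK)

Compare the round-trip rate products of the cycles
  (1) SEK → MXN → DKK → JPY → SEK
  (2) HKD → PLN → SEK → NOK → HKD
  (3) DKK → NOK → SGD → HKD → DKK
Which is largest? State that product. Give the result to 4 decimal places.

(1) 1.4 × 0.402 × 25.1 × 0.064 = 0.90408
(2) 0.529 × 2.79 × 0.839 × 0.691 = 0.85566
(3) 1.48 × 0.118 × 6.13 × 0.952 = 1.01916
Highest is cycle (3) at 1.0192 (>1, arbitrage).

1.0192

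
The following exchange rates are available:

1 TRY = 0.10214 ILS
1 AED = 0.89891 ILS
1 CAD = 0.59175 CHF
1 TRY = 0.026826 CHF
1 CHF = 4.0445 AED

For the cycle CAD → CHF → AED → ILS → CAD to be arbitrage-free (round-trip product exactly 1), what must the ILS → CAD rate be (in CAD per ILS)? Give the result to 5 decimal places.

0.46482

Known legs of the cycle: 0.59175 × 4.0445 × 0.89891 = 2.15139085466625
For no arbitrage the full-cycle product must be 1, so the missing rate is 1 / 2.15139085466625 ≈ 0.4648156.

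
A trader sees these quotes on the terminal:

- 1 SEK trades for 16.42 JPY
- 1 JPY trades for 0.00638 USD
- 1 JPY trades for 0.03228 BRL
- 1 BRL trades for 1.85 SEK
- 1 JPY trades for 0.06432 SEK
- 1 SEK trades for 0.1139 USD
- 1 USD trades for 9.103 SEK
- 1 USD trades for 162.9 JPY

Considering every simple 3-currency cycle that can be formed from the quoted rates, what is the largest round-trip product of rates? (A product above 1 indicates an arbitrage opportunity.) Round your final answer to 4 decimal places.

1.1934

JPY→SEK→USD→JPY: 0.06432 × 0.1139 × 162.9 = 1.19341
JPY→BRL→SEK→JPY: 0.03228 × 1.85 × 16.42 = 0.98057
JPY→USD→SEK→JPY: 0.00638 × 9.103 × 16.42 = 0.95363
Maximum is JPY→SEK→USD→JPY at 1.1934; arbitrage exists.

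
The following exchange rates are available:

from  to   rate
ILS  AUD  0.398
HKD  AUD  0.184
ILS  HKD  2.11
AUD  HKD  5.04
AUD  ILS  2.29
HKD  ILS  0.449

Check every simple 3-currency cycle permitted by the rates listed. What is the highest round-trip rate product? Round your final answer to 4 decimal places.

0.9007

AUD→HKD→ILS→AUD: 5.04 × 0.449 × 0.398 = 0.90066
AUD→ILS→HKD→AUD: 2.29 × 2.11 × 0.184 = 0.88907
Maximum is AUD→HKD→ILS→AUD at 0.9007; no arbitrage — every cycle loses value.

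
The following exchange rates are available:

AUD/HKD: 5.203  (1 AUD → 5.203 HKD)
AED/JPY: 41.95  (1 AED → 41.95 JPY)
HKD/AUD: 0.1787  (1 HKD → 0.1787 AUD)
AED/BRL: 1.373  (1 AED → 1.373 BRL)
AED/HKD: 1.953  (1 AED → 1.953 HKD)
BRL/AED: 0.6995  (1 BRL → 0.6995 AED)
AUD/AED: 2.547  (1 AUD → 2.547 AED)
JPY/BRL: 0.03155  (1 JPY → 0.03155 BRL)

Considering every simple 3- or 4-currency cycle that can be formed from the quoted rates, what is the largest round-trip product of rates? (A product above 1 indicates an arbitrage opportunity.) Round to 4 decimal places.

0.9258

BRL→AED→JPY→BRL: 0.6995 × 41.95 × 0.03155 = 0.92580
AUD→AED→HKD→AUD: 2.547 × 1.953 × 0.1787 = 0.88891
Maximum is BRL→AED→JPY→BRL at 0.9258; no arbitrage — every cycle loses value.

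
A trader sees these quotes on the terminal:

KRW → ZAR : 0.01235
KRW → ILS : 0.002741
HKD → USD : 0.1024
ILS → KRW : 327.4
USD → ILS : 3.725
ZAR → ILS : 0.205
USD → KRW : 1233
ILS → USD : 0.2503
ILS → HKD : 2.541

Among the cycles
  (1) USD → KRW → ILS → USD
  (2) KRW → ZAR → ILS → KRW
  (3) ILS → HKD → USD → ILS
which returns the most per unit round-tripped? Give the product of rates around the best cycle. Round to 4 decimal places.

0.9692

(1) 1233 × 0.002741 × 0.2503 = 0.84593
(2) 0.01235 × 0.205 × 327.4 = 0.82889
(3) 2.541 × 0.1024 × 3.725 = 0.96924
Highest is cycle (3) at 0.9692 (≤1, no arbitrage).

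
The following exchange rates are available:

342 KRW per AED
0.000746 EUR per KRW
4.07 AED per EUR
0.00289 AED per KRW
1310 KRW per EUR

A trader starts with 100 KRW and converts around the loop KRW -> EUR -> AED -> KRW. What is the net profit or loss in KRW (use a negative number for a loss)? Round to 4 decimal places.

3.8387

100 KRW × 0.000746 = 0.0746 EUR
0.0746 EUR × 4.07 = 0.303622 AED
0.303622 AED × 342 = 103.838724 KRW
Net change: 103.838724 − 100 = 3.838724 KRW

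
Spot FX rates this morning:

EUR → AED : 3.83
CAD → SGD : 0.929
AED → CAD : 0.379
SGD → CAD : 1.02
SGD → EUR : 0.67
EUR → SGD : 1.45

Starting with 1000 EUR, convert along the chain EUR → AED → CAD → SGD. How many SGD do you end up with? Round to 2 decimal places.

1000 EUR × 3.83 = 3830 AED
3830 AED × 0.379 = 1451.57 CAD
1451.57 CAD × 0.929 = 1348.50853 SGD

1348.51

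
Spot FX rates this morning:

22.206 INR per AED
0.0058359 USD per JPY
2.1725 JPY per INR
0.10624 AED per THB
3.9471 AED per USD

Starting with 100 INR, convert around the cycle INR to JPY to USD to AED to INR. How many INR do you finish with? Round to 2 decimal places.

111.13

100 INR × 2.1725 = 217.25 JPY
217.25 JPY × 0.0058359 = 1.267849275 USD
1.267849275 USD × 3.9471 = 5.0043278733525 AED
5.0043278733525 AED × 22.206 = 111.126104755665615 INR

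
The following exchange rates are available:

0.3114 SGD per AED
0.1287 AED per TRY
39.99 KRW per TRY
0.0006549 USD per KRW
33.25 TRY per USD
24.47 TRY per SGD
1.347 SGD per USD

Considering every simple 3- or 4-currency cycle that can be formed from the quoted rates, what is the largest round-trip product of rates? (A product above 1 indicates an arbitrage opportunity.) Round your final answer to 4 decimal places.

AED→SGD→TRY→AED: 0.3114 × 24.47 × 0.1287 = 0.98069
KRW→USD→TRY→KRW: 0.0006549 × 33.25 × 39.99 = 0.87080
KRW→USD→SGD→TRY→KRW: 0.0006549 × 1.347 × 24.47 × 39.99 = 0.86323
Maximum is AED→SGD→TRY→AED at 0.9807; no arbitrage — every cycle loses value.

0.9807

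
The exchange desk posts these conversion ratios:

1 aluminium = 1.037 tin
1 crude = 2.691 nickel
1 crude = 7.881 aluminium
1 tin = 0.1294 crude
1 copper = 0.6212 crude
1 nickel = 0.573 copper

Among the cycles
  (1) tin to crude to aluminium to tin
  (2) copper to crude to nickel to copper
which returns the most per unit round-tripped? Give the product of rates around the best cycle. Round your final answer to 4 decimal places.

1.0575

(1) 0.1294 × 7.881 × 1.037 = 1.05753
(2) 0.6212 × 2.691 × 0.573 = 0.95785
Highest is cycle (1) at 1.0575 (>1, arbitrage).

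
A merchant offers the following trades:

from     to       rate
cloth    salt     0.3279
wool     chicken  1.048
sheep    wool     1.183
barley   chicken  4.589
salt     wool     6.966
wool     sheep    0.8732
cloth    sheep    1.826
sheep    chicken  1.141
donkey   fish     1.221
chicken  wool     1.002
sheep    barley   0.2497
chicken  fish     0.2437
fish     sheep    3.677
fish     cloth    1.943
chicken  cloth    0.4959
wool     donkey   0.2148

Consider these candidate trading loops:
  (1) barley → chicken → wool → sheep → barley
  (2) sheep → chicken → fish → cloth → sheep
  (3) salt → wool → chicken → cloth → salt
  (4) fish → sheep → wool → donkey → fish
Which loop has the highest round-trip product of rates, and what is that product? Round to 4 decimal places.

1.1871

(1) 4.589 × 1.002 × 0.8732 × 0.2497 = 1.00258
(2) 1.141 × 0.2437 × 1.943 × 1.826 = 0.98654
(3) 6.966 × 1.048 × 0.4959 × 0.3279 = 1.18708
(4) 3.677 × 1.183 × 0.2148 × 1.221 = 1.14085
Highest is cycle (3) at 1.1871 (>1, arbitrage).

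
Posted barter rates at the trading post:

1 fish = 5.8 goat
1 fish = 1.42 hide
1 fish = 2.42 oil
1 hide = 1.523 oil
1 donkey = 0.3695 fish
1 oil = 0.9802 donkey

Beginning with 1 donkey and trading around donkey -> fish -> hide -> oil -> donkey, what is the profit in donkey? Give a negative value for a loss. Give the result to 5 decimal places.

-0.21672

1 donkey × 0.3695 = 0.3695 fish
0.3695 fish × 1.42 = 0.52469 hide
0.52469 hide × 1.523 = 0.79910287 oil
0.79910287 oil × 0.9802 = 0.783280633174 donkey
Net change: 0.783280633174 − 1 = -0.216719366826 donkey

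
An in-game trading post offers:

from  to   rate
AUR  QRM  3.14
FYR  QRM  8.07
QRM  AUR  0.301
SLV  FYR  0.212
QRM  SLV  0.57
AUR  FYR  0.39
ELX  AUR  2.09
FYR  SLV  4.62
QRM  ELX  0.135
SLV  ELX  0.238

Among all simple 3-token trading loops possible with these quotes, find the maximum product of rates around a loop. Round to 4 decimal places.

SLV→FYR→QRM→SLV: 0.212 × 8.07 × 0.57 = 0.97518
FYR→QRM→AUR→FYR: 8.07 × 0.301 × 0.39 = 0.94734
ELX→AUR→QRM→ELX: 2.09 × 3.14 × 0.135 = 0.88595
Maximum is SLV→FYR→QRM→SLV at 0.9752; no arbitrage — every cycle loses value.

0.9752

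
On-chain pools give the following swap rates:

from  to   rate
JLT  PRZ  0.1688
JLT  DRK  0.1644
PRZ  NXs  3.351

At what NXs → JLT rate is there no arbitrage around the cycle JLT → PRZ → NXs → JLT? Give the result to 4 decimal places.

Known legs of the cycle: 0.1688 × 3.351 = 0.5656488
For no arbitrage the full-cycle product must be 1, so the missing rate is 1 / 0.5656488 ≈ 1.767881.

1.7679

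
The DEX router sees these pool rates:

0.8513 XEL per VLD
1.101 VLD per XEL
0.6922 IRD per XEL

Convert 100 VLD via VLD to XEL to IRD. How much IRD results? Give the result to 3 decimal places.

100 VLD × 0.8513 = 85.13 XEL
85.13 XEL × 0.6922 = 58.926986 IRD

58.927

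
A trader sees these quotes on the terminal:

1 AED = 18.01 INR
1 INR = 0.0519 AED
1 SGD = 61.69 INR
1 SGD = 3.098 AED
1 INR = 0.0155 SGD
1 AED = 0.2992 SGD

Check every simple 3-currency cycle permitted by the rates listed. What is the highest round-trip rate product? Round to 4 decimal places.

SGD→INR→AED→SGD: 61.69 × 0.0519 × 0.2992 = 0.95795
SGD→AED→INR→SGD: 3.098 × 18.01 × 0.0155 = 0.86482
Maximum is SGD→INR→AED→SGD at 0.9580; no arbitrage — every cycle loses value.

0.9580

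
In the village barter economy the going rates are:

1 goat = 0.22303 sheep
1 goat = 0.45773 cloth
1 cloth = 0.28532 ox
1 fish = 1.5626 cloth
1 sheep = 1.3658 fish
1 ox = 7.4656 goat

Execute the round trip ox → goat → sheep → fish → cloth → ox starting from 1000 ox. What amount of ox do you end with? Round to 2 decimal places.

1013.90

1000 ox × 7.4656 = 7465.6 goat
7465.6 goat × 0.22303 = 1665.052768 sheep
1665.052768 sheep × 1.3658 = 2274.1290705344 fish
2274.1290705344 fish × 1.5626 = 3553.55408561705344 cloth
3553.55408561705344 cloth × 0.28532 = 1013.9000517082576875008 ox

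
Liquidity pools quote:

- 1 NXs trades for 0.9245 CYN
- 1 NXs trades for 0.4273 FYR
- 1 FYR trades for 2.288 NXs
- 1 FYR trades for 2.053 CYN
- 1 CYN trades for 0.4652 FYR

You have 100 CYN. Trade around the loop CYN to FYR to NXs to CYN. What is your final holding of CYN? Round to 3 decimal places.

100 CYN × 0.4652 = 46.52 FYR
46.52 FYR × 2.288 = 106.43776 NXs
106.43776 NXs × 0.9245 = 98.40170912 CYN

98.402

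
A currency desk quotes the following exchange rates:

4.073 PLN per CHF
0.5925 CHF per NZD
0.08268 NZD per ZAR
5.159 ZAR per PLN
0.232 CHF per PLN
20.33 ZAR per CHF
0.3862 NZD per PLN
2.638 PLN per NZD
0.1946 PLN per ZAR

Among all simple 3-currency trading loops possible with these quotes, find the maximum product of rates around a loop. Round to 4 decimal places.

1.1252

PLN→ZAR→NZD→PLN: 5.159 × 0.08268 × 2.638 = 1.12523
CHF→ZAR→NZD→CHF: 20.33 × 0.08268 × 0.5925 = 0.99592
PLN→NZD→CHF→PLN: 0.3862 × 0.5925 × 4.073 = 0.93200
PLN→CHF→ZAR→PLN: 0.232 × 20.33 × 0.1946 = 0.91784
Maximum is PLN→ZAR→NZD→PLN at 1.1252; arbitrage exists.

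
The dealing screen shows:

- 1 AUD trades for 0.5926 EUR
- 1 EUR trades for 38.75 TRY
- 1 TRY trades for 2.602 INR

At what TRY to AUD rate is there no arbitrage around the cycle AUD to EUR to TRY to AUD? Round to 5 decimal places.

0.04355

Known legs of the cycle: 0.5926 × 38.75 = 22.96325
For no arbitrage the full-cycle product must be 1, so the missing rate is 1 / 22.96325 ≈ 0.0435478.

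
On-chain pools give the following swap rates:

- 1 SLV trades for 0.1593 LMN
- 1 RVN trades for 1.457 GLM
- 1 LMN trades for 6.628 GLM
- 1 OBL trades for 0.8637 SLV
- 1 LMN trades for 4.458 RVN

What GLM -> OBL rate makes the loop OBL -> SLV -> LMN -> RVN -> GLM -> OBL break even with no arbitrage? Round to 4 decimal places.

Known legs of the cycle: 0.8637 × 0.1593 × 4.458 × 1.457 = 0.89367232969746
For no arbitrage the full-cycle product must be 1, so the missing rate is 1 / 0.89367232969746 ≈ 1.118978.

1.1190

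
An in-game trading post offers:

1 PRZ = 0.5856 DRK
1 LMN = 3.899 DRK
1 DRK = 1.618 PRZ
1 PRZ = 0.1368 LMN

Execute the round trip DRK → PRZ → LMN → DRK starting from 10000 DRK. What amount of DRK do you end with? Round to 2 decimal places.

10000 DRK × 1.618 = 16180 PRZ
16180 PRZ × 0.1368 = 2213.424 LMN
2213.424 LMN × 3.899 = 8630.140176 DRK

8630.14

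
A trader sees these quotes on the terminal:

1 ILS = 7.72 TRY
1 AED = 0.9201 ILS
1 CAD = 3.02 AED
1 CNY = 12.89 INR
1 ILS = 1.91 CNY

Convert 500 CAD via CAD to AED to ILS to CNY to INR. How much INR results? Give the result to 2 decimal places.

34205.68

500 CAD × 3.02 = 1510 AED
1510 AED × 0.9201 = 1389.351 ILS
1389.351 ILS × 1.91 = 2653.66041 CNY
2653.66041 CNY × 12.89 = 34205.6826849 INR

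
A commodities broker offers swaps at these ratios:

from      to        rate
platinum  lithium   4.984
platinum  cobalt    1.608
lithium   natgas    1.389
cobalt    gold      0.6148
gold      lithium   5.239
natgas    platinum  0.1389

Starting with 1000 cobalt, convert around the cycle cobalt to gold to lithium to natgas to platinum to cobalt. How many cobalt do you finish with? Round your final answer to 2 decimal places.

999.25

1000 cobalt × 0.6148 = 614.8 gold
614.8 gold × 5.239 = 3220.9372 lithium
3220.9372 lithium × 1.389 = 4473.8817708 natgas
4473.8817708 natgas × 0.1389 = 621.42217796412 platinum
621.42217796412 platinum × 1.608 = 999.24686216630496 cobalt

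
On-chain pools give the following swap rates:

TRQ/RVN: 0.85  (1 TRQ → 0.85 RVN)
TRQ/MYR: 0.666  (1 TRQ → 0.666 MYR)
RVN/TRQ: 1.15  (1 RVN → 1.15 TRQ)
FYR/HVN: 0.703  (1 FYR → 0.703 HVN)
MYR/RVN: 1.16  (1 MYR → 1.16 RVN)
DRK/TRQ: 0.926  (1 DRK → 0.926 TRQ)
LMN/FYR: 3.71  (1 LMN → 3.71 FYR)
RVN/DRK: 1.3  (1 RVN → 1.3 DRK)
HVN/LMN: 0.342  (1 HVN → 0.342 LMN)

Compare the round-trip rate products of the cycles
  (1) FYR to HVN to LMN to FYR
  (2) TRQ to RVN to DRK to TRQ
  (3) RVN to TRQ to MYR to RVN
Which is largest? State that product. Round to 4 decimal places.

(1) 0.703 × 0.342 × 3.71 = 0.89198
(2) 0.85 × 1.3 × 0.926 = 1.02323
(3) 1.15 × 0.666 × 1.16 = 0.88844
Highest is cycle (2) at 1.0232 (>1, arbitrage).

1.0232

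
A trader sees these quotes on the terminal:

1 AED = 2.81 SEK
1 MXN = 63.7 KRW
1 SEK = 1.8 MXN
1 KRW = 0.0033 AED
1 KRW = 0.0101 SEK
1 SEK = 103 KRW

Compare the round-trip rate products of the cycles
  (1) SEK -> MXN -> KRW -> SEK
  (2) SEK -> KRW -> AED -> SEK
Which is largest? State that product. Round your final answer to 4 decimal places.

(1) 1.8 × 63.7 × 0.0101 = 1.15807
(2) 103 × 0.0033 × 2.81 = 0.95512
Highest is cycle (1) at 1.1581 (>1, arbitrage).

1.1581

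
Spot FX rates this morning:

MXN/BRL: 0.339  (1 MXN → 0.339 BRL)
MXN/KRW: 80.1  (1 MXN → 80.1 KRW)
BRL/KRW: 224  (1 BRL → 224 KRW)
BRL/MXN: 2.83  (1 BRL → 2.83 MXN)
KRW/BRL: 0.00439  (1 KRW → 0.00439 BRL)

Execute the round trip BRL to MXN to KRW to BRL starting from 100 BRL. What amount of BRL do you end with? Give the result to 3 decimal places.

100 BRL × 2.83 = 283 MXN
283 MXN × 80.1 = 22668.3 KRW
22668.3 KRW × 0.00439 = 99.513837 BRL

99.514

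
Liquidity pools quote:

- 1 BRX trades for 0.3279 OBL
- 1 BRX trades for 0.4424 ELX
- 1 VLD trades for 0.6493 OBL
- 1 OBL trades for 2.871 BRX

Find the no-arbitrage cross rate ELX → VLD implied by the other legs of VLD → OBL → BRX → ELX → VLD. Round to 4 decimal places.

1.2126

Known legs of the cycle: 0.6493 × 2.871 × 0.4424 = 0.82469566872
For no arbitrage the full-cycle product must be 1, so the missing rate is 1 / 0.82469566872 ≈ 1.212569.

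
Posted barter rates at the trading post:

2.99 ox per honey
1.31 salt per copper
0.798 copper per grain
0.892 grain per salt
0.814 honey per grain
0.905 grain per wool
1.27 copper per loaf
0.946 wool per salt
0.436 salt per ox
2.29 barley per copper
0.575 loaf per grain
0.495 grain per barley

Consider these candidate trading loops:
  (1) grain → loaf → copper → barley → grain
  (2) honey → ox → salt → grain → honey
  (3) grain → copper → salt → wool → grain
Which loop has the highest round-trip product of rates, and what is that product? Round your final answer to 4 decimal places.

0.9466

(1) 0.575 × 1.27 × 2.29 × 0.495 = 0.82777
(2) 2.99 × 0.436 × 0.892 × 0.814 = 0.94656
(3) 0.798 × 1.31 × 0.946 × 0.905 = 0.89498
Highest is cycle (2) at 0.9466 (≤1, no arbitrage).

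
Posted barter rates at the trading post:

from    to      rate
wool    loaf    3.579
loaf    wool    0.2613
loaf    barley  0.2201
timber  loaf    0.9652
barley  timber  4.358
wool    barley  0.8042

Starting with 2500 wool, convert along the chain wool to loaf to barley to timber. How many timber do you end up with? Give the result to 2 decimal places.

8582.40

2500 wool × 3.579 = 8947.5 loaf
8947.5 loaf × 0.2201 = 1969.34475 barley
1969.34475 barley × 4.358 = 8582.4044205 timber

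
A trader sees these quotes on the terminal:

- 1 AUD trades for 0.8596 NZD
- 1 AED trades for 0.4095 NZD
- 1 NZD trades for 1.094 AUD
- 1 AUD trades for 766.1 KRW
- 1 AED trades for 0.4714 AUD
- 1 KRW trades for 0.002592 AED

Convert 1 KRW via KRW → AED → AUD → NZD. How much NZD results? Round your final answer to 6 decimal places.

1 KRW × 0.002592 = 0.002592 AED
0.002592 AED × 0.4714 = 0.0012218688 AUD
0.0012218688 AUD × 0.8596 = 0.00105031842048 NZD

0.001050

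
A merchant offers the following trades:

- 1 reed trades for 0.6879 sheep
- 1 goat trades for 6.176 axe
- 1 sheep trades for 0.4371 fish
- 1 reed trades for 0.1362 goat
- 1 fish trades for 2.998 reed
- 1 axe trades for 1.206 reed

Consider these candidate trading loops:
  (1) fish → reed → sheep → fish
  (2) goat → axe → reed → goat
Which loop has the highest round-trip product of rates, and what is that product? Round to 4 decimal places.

(1) 2.998 × 0.6879 × 0.4371 = 0.90144
(2) 6.176 × 1.206 × 0.1362 = 1.01445
Highest is cycle (2) at 1.0145 (>1, arbitrage).

1.0145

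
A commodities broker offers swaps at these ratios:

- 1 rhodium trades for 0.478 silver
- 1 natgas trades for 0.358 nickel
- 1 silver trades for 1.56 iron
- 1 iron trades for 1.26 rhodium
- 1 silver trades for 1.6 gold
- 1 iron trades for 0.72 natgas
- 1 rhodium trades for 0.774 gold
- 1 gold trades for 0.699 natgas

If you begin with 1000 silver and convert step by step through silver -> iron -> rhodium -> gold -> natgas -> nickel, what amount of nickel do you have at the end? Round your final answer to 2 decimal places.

380.71

1000 silver × 1.56 = 1560 iron
1560 iron × 1.26 = 1965.6 rhodium
1965.6 rhodium × 0.774 = 1521.3744 gold
1521.3744 gold × 0.699 = 1063.4407056 natgas
1063.4407056 natgas × 0.358 = 380.7117726048 nickel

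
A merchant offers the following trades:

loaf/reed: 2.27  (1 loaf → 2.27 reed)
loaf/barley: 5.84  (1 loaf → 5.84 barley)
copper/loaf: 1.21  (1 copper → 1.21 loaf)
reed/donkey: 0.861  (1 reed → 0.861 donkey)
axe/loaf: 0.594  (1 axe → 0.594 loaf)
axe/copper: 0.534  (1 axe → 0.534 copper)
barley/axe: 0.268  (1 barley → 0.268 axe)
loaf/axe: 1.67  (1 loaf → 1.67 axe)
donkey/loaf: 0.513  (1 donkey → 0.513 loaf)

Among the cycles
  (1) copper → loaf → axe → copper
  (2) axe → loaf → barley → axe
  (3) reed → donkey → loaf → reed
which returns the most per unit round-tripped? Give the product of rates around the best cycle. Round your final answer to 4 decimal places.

(1) 1.21 × 1.67 × 0.534 = 1.07905
(2) 0.594 × 5.84 × 0.268 = 0.92968
(3) 0.861 × 0.513 × 2.27 = 1.00264
Highest is cycle (1) at 1.0791 (>1, arbitrage).

1.0791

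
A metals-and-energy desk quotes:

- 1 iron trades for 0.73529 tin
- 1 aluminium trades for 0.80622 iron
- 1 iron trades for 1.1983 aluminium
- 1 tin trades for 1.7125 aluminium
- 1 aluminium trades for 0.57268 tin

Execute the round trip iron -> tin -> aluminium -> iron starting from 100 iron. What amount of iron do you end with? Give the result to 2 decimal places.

100 iron × 0.73529 = 73.529 tin
73.529 tin × 1.7125 = 125.9184125 aluminium
125.9184125 aluminium × 0.80622 = 101.51794252575 iron

101.52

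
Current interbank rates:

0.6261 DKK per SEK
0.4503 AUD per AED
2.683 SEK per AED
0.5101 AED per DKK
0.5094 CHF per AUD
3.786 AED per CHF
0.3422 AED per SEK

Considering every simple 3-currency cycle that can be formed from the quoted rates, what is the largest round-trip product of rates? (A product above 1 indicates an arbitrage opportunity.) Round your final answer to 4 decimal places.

0.8684

AUD→CHF→AED→AUD: 0.5094 × 3.786 × 0.4503 = 0.86844
DKK→AED→SEK→DKK: 0.5101 × 2.683 × 0.6261 = 0.85688
Maximum is AUD→CHF→AED→AUD at 0.8684; no arbitrage — every cycle loses value.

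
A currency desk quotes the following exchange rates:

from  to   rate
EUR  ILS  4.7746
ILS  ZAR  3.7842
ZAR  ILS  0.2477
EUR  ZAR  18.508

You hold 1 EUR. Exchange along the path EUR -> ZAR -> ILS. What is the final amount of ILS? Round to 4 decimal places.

4.5844

1 EUR × 18.508 = 18.508 ZAR
18.508 ZAR × 0.2477 = 4.5844316 ILS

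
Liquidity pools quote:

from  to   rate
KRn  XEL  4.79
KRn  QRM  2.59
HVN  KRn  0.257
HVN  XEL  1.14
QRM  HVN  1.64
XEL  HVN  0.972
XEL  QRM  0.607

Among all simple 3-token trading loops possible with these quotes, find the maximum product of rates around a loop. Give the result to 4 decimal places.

KRn→XEL→HVN→KRn: 4.79 × 0.972 × 0.257 = 1.19656
QRM→HVN→XEL→QRM: 1.64 × 1.14 × 0.607 = 1.13485
QRM→HVN→KRn→QRM: 1.64 × 0.257 × 2.59 = 1.09163
Maximum is KRn→XEL→HVN→KRn at 1.1966; arbitrage exists.

1.1966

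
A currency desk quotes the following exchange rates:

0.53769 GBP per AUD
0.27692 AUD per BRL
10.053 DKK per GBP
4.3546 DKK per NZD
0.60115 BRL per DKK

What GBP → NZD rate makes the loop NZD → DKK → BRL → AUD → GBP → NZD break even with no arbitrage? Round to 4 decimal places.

2.5656

Known legs of the cycle: 4.3546 × 0.60115 × 0.27692 × 0.53769 = 0.389778071147372292
For no arbitrage the full-cycle product must be 1, so the missing rate is 1 / 0.389778071147372292 ≈ 2.565562.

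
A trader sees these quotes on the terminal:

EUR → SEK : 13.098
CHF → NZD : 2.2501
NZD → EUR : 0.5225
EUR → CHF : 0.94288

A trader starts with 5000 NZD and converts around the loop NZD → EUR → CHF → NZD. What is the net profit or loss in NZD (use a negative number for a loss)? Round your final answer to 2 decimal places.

542.61

5000 NZD × 0.5225 = 2612.5 EUR
2612.5 EUR × 0.94288 = 2463.274 CHF
2463.274 CHF × 2.2501 = 5542.6128274 NZD
Net change: 5542.6128274 − 5000 = 542.6128274 NZD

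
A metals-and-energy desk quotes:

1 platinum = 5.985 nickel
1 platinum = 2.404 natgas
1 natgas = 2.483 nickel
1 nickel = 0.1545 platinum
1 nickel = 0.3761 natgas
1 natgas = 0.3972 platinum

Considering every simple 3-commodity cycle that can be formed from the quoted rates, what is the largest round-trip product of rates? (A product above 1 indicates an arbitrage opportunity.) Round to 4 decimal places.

0.9222

platinum→natgas→nickel→platinum: 2.404 × 2.483 × 0.1545 = 0.92223
platinum→nickel→natgas→platinum: 5.985 × 0.3761 × 0.3972 = 0.89408
Maximum is platinum→natgas→nickel→platinum at 0.9222; no arbitrage — every cycle loses value.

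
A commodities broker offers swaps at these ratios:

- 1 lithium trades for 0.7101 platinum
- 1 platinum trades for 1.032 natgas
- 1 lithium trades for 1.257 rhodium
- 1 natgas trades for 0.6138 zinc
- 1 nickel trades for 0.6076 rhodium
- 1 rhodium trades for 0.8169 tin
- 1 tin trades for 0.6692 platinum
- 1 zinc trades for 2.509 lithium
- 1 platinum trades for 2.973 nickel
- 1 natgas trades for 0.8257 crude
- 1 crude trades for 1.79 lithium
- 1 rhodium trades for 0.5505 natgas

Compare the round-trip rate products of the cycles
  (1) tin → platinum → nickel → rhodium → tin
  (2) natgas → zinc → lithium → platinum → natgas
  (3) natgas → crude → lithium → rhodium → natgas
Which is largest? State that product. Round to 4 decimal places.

(1) 0.6692 × 2.973 × 0.6076 × 0.8169 = 0.98750
(2) 0.6138 × 2.509 × 0.7101 × 1.032 = 1.12857
(3) 0.8257 × 1.79 × 1.257 × 0.5505 = 1.02275
Highest is cycle (2) at 1.1286 (>1, arbitrage).

1.1286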